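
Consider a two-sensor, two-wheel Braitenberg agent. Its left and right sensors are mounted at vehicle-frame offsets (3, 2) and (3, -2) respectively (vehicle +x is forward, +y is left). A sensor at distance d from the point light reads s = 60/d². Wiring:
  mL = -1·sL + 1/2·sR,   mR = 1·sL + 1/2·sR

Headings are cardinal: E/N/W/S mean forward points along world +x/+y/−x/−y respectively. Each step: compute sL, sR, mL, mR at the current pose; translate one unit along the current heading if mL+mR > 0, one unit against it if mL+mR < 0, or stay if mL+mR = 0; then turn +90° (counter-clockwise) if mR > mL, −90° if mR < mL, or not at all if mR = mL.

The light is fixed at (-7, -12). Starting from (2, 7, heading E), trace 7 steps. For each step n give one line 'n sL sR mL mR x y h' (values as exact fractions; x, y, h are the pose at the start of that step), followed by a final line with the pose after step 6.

n=0: pose=(2,7,E); sL=4/39, sR=60/433; mL=-562/16887, mR=2902/16887; mL+mR=60/433 → advance +1; mR−mL=8/39 → turn +1·90°
n=1: pose=(3,7,N); sL=15/137, sR=15/157; mL=-2655/43018, mR=6765/43018; mL+mR=15/157 → advance +1; mR−mL=30/137 → turn +1·90°
n=2: pose=(3,8,W); sL=60/373, sR=60/533; mL=-20790/198809, mR=43170/198809; mL+mR=60/533 → advance +1; mR−mL=120/373 → turn +1·90°
n=3: pose=(2,8,S); sL=6/41, sR=30/169; mL=-399/6929, mR=1629/6929; mL+mR=30/169 → advance +1; mR−mL=12/41 → turn +1·90°
n=4: pose=(2,7,E); sL=4/39, sR=60/433; mL=-562/16887, mR=2902/16887; mL+mR=60/433 → advance +1; mR−mL=8/39 → turn +1·90°
n=5: pose=(3,7,N); sL=15/137, sR=15/157; mL=-2655/43018, mR=6765/43018; mL+mR=15/157 → advance +1; mR−mL=30/137 → turn +1·90°
n=6: pose=(3,8,W); sL=60/373, sR=60/533; mL=-20790/198809, mR=43170/198809; mL+mR=60/533 → advance +1; mR−mL=120/373 → turn +1·90°

0 4/39 60/433 -562/16887 2902/16887 2 7 E
1 15/137 15/157 -2655/43018 6765/43018 3 7 N
2 60/373 60/533 -20790/198809 43170/198809 3 8 W
3 6/41 30/169 -399/6929 1629/6929 2 8 S
4 4/39 60/433 -562/16887 2902/16887 2 7 E
5 15/137 15/157 -2655/43018 6765/43018 3 7 N
6 60/373 60/533 -20790/198809 43170/198809 3 8 W
final 2 8 S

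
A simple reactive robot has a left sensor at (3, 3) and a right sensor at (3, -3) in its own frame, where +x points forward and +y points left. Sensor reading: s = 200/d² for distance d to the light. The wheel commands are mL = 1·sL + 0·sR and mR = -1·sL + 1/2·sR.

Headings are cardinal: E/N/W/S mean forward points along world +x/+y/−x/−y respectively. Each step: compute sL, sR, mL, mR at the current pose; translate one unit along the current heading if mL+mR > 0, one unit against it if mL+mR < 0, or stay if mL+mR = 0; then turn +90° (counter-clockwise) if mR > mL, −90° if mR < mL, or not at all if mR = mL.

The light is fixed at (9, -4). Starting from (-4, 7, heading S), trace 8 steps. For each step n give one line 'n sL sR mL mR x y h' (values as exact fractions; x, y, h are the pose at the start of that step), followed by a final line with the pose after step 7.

n=0: pose=(-4,7,S); sL=50/41, sR=5/8; mL=50/41, mR=-595/656; mL+mR=5/16 → advance +1; mR−mL=-1395/656 → turn -1·90°
n=1: pose=(-4,6,W); sL=40/61, sR=8/17; mL=40/61, mR=-436/1037; mL+mR=4/17 → advance +1; mR−mL=-1116/1037 → turn -1·90°
n=2: pose=(-5,6,N); sL=100/229, sR=20/29; mL=100/229, mR=-610/6641; mL+mR=10/29 → advance +1; mR−mL=-3510/6641 → turn -1·90°
n=3: pose=(-5,7,E); sL=200/317, sR=40/37; mL=200/317, mR=-1060/11729; mL+mR=20/37 → advance +1; mR−mL=-8460/11729 → turn -1·90°
n=4: pose=(-4,7,S); sL=50/41, sR=5/8; mL=50/41, mR=-595/656; mL+mR=5/16 → advance +1; mR−mL=-1395/656 → turn -1·90°
n=5: pose=(-4,6,W); sL=40/61, sR=8/17; mL=40/61, mR=-436/1037; mL+mR=4/17 → advance +1; mR−mL=-1116/1037 → turn -1·90°
n=6: pose=(-5,6,N); sL=100/229, sR=20/29; mL=100/229, mR=-610/6641; mL+mR=10/29 → advance +1; mR−mL=-3510/6641 → turn -1·90°
n=7: pose=(-5,7,E); sL=200/317, sR=40/37; mL=200/317, mR=-1060/11729; mL+mR=20/37 → advance +1; mR−mL=-8460/11729 → turn -1·90°

0 50/41 5/8 50/41 -595/656 -4 7 S
1 40/61 8/17 40/61 -436/1037 -4 6 W
2 100/229 20/29 100/229 -610/6641 -5 6 N
3 200/317 40/37 200/317 -1060/11729 -5 7 E
4 50/41 5/8 50/41 -595/656 -4 7 S
5 40/61 8/17 40/61 -436/1037 -4 6 W
6 100/229 20/29 100/229 -610/6641 -5 6 N
7 200/317 40/37 200/317 -1060/11729 -5 7 E
final -4 7 S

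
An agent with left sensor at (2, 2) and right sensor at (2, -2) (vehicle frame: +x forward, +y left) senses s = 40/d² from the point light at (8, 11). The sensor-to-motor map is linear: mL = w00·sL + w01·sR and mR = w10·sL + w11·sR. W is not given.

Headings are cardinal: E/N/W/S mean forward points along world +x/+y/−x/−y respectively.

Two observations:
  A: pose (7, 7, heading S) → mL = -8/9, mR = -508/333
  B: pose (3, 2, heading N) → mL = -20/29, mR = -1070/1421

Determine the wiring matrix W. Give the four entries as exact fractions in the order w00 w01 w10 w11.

obs A: pose=(7,7,S) → sL=40/37, sR=8/9, mL=-8/9, mR=-508/333
obs B: pose=(3,2,N) → sL=20/49, sR=20/29, mL=-20/29, mR=-1070/1421
sensor matrix S = [[40/37, 8/9], [20/49, 20/29]]; det S = 181120/473193
solve [mL_A; mL_B] = S·[w00; w01] and [mR_A; mR_B] = S·[w10; w11]:
  w00 = 0, w01 = -1, w10 = -1, w11 = -1/2

0 -1 -1 -1/2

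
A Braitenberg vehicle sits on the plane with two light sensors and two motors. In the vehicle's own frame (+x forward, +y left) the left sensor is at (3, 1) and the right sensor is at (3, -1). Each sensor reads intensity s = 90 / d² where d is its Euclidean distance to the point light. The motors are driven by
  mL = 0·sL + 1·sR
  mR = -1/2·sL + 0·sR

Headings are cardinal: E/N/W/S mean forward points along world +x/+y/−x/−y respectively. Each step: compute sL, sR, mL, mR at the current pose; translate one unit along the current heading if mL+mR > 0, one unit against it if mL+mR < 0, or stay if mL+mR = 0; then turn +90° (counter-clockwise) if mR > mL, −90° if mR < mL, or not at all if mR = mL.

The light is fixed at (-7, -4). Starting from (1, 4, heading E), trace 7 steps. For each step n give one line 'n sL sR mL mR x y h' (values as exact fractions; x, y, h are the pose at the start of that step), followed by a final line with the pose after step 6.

0 45/101 9/17 9/17 -45/202 1 4 E
1 18/25 90/89 90/89 -9/25 2 4 S
2 5/4 9/10 9/10 -5/8 2 3 W
3 90/149 90/181 90/181 -45/149 1 3 N
4 45/101 9/17 9/17 -45/202 1 4 E
5 18/25 90/89 90/89 -9/25 2 4 S
6 5/4 9/10 9/10 -5/8 2 3 W
final 1 3 N

n=0: pose=(1,4,E); sL=45/101, sR=9/17; mL=9/17, mR=-45/202; mL+mR=1053/3434 → advance +1; mR−mL=-2583/3434 → turn -1·90°
n=1: pose=(2,4,S); sL=18/25, sR=90/89; mL=90/89, mR=-9/25; mL+mR=1449/2225 → advance +1; mR−mL=-3051/2225 → turn -1·90°
n=2: pose=(2,3,W); sL=5/4, sR=9/10; mL=9/10, mR=-5/8; mL+mR=11/40 → advance +1; mR−mL=-61/40 → turn -1·90°
n=3: pose=(1,3,N); sL=90/149, sR=90/181; mL=90/181, mR=-45/149; mL+mR=5265/26969 → advance +1; mR−mL=-21555/26969 → turn -1·90°
n=4: pose=(1,4,E); sL=45/101, sR=9/17; mL=9/17, mR=-45/202; mL+mR=1053/3434 → advance +1; mR−mL=-2583/3434 → turn -1·90°
n=5: pose=(2,4,S); sL=18/25, sR=90/89; mL=90/89, mR=-9/25; mL+mR=1449/2225 → advance +1; mR−mL=-3051/2225 → turn -1·90°
n=6: pose=(2,3,W); sL=5/4, sR=9/10; mL=9/10, mR=-5/8; mL+mR=11/40 → advance +1; mR−mL=-61/40 → turn -1·90°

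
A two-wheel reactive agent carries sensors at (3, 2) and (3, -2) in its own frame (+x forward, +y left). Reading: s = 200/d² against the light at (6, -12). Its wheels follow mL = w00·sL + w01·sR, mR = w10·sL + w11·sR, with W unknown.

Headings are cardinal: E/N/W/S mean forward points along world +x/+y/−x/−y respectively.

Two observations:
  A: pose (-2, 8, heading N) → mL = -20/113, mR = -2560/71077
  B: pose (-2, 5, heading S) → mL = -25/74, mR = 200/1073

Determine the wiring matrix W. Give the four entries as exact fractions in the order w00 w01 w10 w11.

obs A: pose=(-2,8,N) → sL=200/629, sR=40/113, mL=-20/113, mR=-2560/71077
obs B: pose=(-2,5,S) → sL=25/29, sR=25/37, mL=-25/74, mR=200/1073
sensor matrix S = [[200/629, 40/113], [25/29, 25/37]]; det S = -6888000/76265621
solve [mL_A; mL_B] = S·[w00; w01] and [mR_A; mR_B] = S·[w10; w11]:
  w00 = 0, w01 = -1/2, w10 = 1, w11 = -1

0 -1/2 1 -1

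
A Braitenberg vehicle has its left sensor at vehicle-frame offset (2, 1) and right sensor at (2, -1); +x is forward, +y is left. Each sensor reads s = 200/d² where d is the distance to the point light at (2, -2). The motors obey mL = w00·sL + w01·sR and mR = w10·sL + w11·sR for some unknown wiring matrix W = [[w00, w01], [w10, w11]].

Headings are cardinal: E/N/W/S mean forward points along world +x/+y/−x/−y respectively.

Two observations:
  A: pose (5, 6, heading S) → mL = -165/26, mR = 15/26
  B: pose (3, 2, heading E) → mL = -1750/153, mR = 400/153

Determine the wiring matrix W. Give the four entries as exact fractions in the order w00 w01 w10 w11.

-1 -1/2 -1/2 1/2

obs A: pose=(5,6,S) → sL=50/13, sR=5, mL=-165/26, mR=15/26
obs B: pose=(3,2,E) → sL=100/17, sR=100/9, mL=-1750/153, mR=400/153
sensor matrix S = [[50/13, 5], [100/17, 100/9]]; det S = 26500/1989
solve [mL_A; mL_B] = S·[w00; w01] and [mR_A; mR_B] = S·[w10; w11]:
  w00 = -1, w01 = -1/2, w10 = -1/2, w11 = 1/2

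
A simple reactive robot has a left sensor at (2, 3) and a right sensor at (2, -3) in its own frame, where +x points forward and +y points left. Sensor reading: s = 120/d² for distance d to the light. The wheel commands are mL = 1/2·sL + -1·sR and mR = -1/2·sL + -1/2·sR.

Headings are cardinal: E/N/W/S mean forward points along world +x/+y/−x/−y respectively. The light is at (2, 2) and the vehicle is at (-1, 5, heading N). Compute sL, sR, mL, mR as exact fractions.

120/61 24/5 -1164/305 -1032/305

left sensor world pos  = (-4, 7); dL² = 61
right sensor world pos = (2, 7); dR² = 25
sL = 120/61 = 120/61
sR = 120/25 = 24/5
mL = 1/2·sL + -1·sR = -1164/305
mR = -1/2·sL + -1/2·sR = -1032/305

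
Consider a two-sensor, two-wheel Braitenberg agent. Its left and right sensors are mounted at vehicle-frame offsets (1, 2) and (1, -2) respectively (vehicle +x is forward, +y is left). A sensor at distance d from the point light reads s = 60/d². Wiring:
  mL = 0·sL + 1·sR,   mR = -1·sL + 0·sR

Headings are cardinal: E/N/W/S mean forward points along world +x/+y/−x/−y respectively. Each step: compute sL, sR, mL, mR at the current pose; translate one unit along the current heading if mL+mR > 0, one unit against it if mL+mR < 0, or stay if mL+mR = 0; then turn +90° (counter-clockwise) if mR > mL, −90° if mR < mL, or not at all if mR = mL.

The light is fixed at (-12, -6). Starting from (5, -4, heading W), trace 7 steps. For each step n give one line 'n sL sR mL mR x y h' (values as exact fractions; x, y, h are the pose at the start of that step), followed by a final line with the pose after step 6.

n=0: pose=(5,-4,W); sL=15/64, sR=15/68; mL=15/68, mR=-15/64; mL+mR=-15/1088 → advance -1; mR−mL=-495/1088 → turn -1·90°
n=1: pose=(6,-4,N); sL=12/53, sR=60/409; mL=60/409, mR=-12/53; mL+mR=-1728/21677 → advance -1; mR−mL=-8088/21677 → turn -1·90°
n=2: pose=(6,-5,E); sL=6/37, sR=30/181; mL=30/181, mR=-6/37; mL+mR=24/6697 → advance +1; mR−mL=-2196/6697 → turn -1·90°
n=3: pose=(7,-5,S); sL=20/147, sR=60/289; mL=60/289, mR=-20/147; mL+mR=3040/42483 → advance +1; mR−mL=-14600/42483 → turn -1·90°
n=4: pose=(7,-6,W); sL=15/82, sR=15/82; mL=15/82, mR=-15/82; mL+mR=0 → advance +0; mR−mL=-15/41 → turn -1·90°
n=5: pose=(7,-6,N); sL=6/29, sR=30/221; mL=30/221, mR=-6/29; mL+mR=-456/6409 → advance -1; mR−mL=-2196/6409 → turn -1·90°
n=6: pose=(7,-7,E); sL=60/401, sR=60/409; mL=60/409, mR=-60/401; mL+mR=-480/164009 → advance -1; mR−mL=-48600/164009 → turn -1·90°

0 15/64 15/68 15/68 -15/64 5 -4 W
1 12/53 60/409 60/409 -12/53 6 -4 N
2 6/37 30/181 30/181 -6/37 6 -5 E
3 20/147 60/289 60/289 -20/147 7 -5 S
4 15/82 15/82 15/82 -15/82 7 -6 W
5 6/29 30/221 30/221 -6/29 7 -6 N
6 60/401 60/409 60/409 -60/401 7 -7 E
final 6 -7 S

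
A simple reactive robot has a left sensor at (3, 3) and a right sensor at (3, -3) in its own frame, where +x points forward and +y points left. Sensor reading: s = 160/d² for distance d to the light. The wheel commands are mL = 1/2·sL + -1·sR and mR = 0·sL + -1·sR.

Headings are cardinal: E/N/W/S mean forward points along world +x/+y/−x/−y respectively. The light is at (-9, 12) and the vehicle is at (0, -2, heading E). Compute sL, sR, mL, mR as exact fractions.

32/53 160/433 -1552/22949 -160/433

left sensor world pos  = (3, 1); dL² = 265
right sensor world pos = (3, -5); dR² = 433
sL = 160/265 = 32/53
sR = 160/433 = 160/433
mL = 1/2·sL + -1·sR = -1552/22949
mR = 0·sL + -1·sR = -160/433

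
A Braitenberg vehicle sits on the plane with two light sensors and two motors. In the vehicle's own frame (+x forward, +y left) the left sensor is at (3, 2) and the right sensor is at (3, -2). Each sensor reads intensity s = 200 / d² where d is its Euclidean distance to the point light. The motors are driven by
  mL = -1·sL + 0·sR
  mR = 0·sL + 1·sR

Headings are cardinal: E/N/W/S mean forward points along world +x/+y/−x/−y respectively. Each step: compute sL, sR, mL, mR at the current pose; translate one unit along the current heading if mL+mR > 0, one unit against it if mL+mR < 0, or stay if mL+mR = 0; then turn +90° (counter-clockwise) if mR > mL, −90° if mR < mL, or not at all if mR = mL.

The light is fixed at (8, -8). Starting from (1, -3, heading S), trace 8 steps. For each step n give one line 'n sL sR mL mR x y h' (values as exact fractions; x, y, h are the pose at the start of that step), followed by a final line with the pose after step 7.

n=0: pose=(1,-3,S); sL=200/29, sR=40/17; mL=-200/29, mR=40/17; mL+mR=-2240/493 → advance -1; mR−mL=4560/493 → turn +1·90°
n=1: pose=(1,-2,E); sL=5/2, sR=25/4; mL=-5/2, mR=25/4; mL+mR=15/4 → advance +1; mR−mL=35/4 → turn +1·90°
n=2: pose=(2,-2,N); sL=40/29, sR=200/97; mL=-40/29, mR=200/97; mL+mR=1920/2813 → advance +1; mR−mL=9680/2813 → turn +1·90°
n=3: pose=(2,-1,W); sL=100/53, sR=100/81; mL=-100/53, mR=100/81; mL+mR=-2800/4293 → advance -1; mR−mL=13400/4293 → turn +1·90°
n=4: pose=(3,-1,S); sL=8, sR=40/13; mL=-8, mR=40/13; mL+mR=-64/13 → advance -1; mR−mL=144/13 → turn +1·90°
n=5: pose=(3,0,E); sL=25/13, sR=5; mL=-25/13, mR=5; mL+mR=40/13 → advance +1; mR−mL=90/13 → turn +1·90°
n=6: pose=(4,0,N); sL=200/157, sR=8/5; mL=-200/157, mR=8/5; mL+mR=256/785 → advance +1; mR−mL=2256/785 → turn +1·90°
n=7: pose=(4,1,W); sL=100/49, sR=20/17; mL=-100/49, mR=20/17; mL+mR=-720/833 → advance -1; mR−mL=2680/833 → turn +1·90°

0 200/29 40/17 -200/29 40/17 1 -3 S
1 5/2 25/4 -5/2 25/4 1 -2 E
2 40/29 200/97 -40/29 200/97 2 -2 N
3 100/53 100/81 -100/53 100/81 2 -1 W
4 8 40/13 -8 40/13 3 -1 S
5 25/13 5 -25/13 5 3 0 E
6 200/157 8/5 -200/157 8/5 4 0 N
7 100/49 20/17 -100/49 20/17 4 1 W
final 5 1 S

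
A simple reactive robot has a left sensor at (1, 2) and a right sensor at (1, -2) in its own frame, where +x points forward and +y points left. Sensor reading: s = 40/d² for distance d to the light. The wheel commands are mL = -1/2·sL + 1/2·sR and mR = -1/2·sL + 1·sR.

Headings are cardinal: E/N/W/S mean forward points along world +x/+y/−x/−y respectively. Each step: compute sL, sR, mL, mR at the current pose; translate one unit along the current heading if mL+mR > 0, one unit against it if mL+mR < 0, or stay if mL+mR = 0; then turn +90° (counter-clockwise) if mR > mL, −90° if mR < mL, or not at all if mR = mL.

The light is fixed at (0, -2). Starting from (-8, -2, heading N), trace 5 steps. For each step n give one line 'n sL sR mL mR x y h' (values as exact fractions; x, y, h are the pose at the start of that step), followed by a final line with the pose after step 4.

0 40/101 40/37 1280/3737 3300/3737 -8 -2 N
1 20/41 4/9 -8/369 74/369 -8 -1 W
2 40/49 40/121 -1440/5929 -460/5929 -9 -1 S
3 1/2 5/8 1/16 3/8 -9 0 E
4 40/109 8/9 256/981 692/981 -8 0 N
final -8 1 W

n=0: pose=(-8,-2,N); sL=40/101, sR=40/37; mL=1280/3737, mR=3300/3737; mL+mR=4580/3737 → advance +1; mR−mL=20/37 → turn +1·90°
n=1: pose=(-8,-1,W); sL=20/41, sR=4/9; mL=-8/369, mR=74/369; mL+mR=22/123 → advance +1; mR−mL=2/9 → turn +1·90°
n=2: pose=(-9,-1,S); sL=40/49, sR=40/121; mL=-1440/5929, mR=-460/5929; mL+mR=-1900/5929 → advance -1; mR−mL=20/121 → turn +1·90°
n=3: pose=(-9,0,E); sL=1/2, sR=5/8; mL=1/16, mR=3/8; mL+mR=7/16 → advance +1; mR−mL=5/16 → turn +1·90°
n=4: pose=(-8,0,N); sL=40/109, sR=8/9; mL=256/981, mR=692/981; mL+mR=316/327 → advance +1; mR−mL=4/9 → turn +1·90°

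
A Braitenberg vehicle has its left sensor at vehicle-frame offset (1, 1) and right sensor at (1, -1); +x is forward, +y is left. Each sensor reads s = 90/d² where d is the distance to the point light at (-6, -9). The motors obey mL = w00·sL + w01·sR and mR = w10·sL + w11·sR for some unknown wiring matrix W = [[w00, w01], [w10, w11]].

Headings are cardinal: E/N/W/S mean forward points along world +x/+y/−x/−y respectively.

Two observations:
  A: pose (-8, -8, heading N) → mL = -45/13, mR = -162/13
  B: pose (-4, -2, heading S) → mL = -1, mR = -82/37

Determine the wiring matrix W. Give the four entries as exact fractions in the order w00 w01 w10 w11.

obs A: pose=(-8,-8,N) → sL=90/13, sR=18, mL=-45/13, mR=-162/13
obs B: pose=(-4,-2,S) → sL=2, sR=90/37, mL=-1, mR=-82/37
sensor matrix S = [[90/13, 18], [2, 90/37]]; det S = -9216/481
solve [mL_A; mL_B] = S·[w00; w01] and [mR_A; mR_B] = S·[w10; w11]:
  w00 = -1/2, w01 = 0, w10 = -1/2, w11 = -1/2

-1/2 0 -1/2 -1/2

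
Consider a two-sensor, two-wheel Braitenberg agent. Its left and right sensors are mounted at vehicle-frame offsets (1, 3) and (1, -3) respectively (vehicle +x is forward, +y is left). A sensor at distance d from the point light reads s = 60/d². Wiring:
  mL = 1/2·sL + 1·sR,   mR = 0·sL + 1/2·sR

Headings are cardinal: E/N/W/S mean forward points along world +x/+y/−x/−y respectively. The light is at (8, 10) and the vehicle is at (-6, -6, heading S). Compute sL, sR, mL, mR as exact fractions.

left sensor world pos  = (-3, -7); dL² = 410
right sensor world pos = (-9, -7); dR² = 578
sL = 60/410 = 6/41
sR = 60/578 = 30/289
mL = 1/2·sL + 1·sR = 2097/11849
mR = 0·sL + 1/2·sR = 15/289

6/41 30/289 2097/11849 15/289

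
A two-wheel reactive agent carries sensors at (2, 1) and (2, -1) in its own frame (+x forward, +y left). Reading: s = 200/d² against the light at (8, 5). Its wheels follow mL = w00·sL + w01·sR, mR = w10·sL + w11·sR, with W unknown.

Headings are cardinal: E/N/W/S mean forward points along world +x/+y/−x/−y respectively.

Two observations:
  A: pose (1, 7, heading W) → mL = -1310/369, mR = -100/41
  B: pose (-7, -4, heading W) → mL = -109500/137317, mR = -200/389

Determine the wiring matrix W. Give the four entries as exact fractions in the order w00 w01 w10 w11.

obs A: pose=(1,7,W) → sL=100/41, sR=20/9, mL=-1310/369, mR=-100/41
obs B: pose=(-7,-4,W) → sL=200/389, sR=200/353, mL=-109500/137317, mR=-200/389
sensor matrix S = [[100/41, 20/9], [200/389, 200/353]]; det S = 12128000/50669973
solve [mL_A; mL_B] = S·[w00; w01] and [mR_A; mR_B] = S·[w10; w11]:
  w00 = -1, w01 = -1/2, w10 = -1, w11 = 0

-1 -1/2 -1 0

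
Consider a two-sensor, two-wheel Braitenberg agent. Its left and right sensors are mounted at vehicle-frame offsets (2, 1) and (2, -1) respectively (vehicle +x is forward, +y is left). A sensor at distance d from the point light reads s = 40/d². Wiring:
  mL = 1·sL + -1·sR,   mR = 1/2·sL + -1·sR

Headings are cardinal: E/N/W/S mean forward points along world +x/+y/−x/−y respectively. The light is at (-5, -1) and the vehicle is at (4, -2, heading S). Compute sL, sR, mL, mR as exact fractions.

left sensor world pos  = (5, -4); dL² = 109
right sensor world pos = (3, -4); dR² = 73
sL = 40/109 = 40/109
sR = 40/73 = 40/73
mL = 1·sL + -1·sR = -1440/7957
mR = 1/2·sL + -1·sR = -2900/7957

40/109 40/73 -1440/7957 -2900/7957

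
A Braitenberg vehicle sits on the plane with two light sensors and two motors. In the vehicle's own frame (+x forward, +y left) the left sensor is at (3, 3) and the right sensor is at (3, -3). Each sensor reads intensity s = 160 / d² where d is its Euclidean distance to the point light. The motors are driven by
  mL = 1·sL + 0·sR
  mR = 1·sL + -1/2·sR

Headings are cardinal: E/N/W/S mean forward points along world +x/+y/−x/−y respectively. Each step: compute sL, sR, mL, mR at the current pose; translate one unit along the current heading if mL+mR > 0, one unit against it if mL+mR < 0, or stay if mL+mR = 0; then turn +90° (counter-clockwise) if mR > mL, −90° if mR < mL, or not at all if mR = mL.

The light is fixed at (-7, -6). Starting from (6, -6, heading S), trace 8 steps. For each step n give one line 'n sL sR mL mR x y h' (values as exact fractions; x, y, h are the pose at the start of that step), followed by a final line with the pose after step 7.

0 32/53 160/109 32/53 -752/5777 6 -6 S
1 40/29 20/13 40/29 230/377 6 -7 W
2 32/17 160/229 32/17 5968/3893 5 -7 N
3 80/117 80/117 80/117 40/117 5 -6 E
4 32/53 160/109 32/53 -752/5777 6 -6 S
5 40/29 20/13 40/29 230/377 6 -7 W
6 32/17 160/229 32/17 5968/3893 5 -7 N
7 80/117 80/117 80/117 40/117 5 -6 E
final 6 -6 S

n=0: pose=(6,-6,S); sL=32/53, sR=160/109; mL=32/53, mR=-752/5777; mL+mR=2736/5777 → advance +1; mR−mL=-80/109 → turn -1·90°
n=1: pose=(6,-7,W); sL=40/29, sR=20/13; mL=40/29, mR=230/377; mL+mR=750/377 → advance +1; mR−mL=-10/13 → turn -1·90°
n=2: pose=(5,-7,N); sL=32/17, sR=160/229; mL=32/17, mR=5968/3893; mL+mR=13296/3893 → advance +1; mR−mL=-80/229 → turn -1·90°
n=3: pose=(5,-6,E); sL=80/117, sR=80/117; mL=80/117, mR=40/117; mL+mR=40/39 → advance +1; mR−mL=-40/117 → turn -1·90°
n=4: pose=(6,-6,S); sL=32/53, sR=160/109; mL=32/53, mR=-752/5777; mL+mR=2736/5777 → advance +1; mR−mL=-80/109 → turn -1·90°
n=5: pose=(6,-7,W); sL=40/29, sR=20/13; mL=40/29, mR=230/377; mL+mR=750/377 → advance +1; mR−mL=-10/13 → turn -1·90°
n=6: pose=(5,-7,N); sL=32/17, sR=160/229; mL=32/17, mR=5968/3893; mL+mR=13296/3893 → advance +1; mR−mL=-80/229 → turn -1·90°
n=7: pose=(5,-6,E); sL=80/117, sR=80/117; mL=80/117, mR=40/117; mL+mR=40/39 → advance +1; mR−mL=-40/117 → turn -1·90°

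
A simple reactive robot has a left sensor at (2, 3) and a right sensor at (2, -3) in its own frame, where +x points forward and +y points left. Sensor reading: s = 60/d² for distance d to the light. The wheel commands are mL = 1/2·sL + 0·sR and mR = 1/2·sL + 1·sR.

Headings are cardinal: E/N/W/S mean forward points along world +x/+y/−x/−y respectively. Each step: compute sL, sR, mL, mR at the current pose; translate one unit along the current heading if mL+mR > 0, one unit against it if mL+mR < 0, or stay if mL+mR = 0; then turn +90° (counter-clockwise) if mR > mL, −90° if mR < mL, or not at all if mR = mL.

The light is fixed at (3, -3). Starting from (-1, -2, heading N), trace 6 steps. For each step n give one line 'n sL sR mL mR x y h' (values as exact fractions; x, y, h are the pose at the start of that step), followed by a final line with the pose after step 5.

0 30/29 6 15/29 189/29 -1 -2 N
1 60/37 60/61 30/37 4050/2257 -1 -1 W
2 15 15/16 15/2 135/16 -2 -1 S
3 12/5 60/13 6/5 378/65 -2 -2 E
4 30/29 6 15/29 189/29 -1 -2 N
5 60/37 60/61 30/37 4050/2257 -1 -1 W
final -2 -1 S

n=0: pose=(-1,-2,N); sL=30/29, sR=6; mL=15/29, mR=189/29; mL+mR=204/29 → advance +1; mR−mL=6 → turn +1·90°
n=1: pose=(-1,-1,W); sL=60/37, sR=60/61; mL=30/37, mR=4050/2257; mL+mR=5880/2257 → advance +1; mR−mL=60/61 → turn +1·90°
n=2: pose=(-2,-1,S); sL=15, sR=15/16; mL=15/2, mR=135/16; mL+mR=255/16 → advance +1; mR−mL=15/16 → turn +1·90°
n=3: pose=(-2,-2,E); sL=12/5, sR=60/13; mL=6/5, mR=378/65; mL+mR=456/65 → advance +1; mR−mL=60/13 → turn +1·90°
n=4: pose=(-1,-2,N); sL=30/29, sR=6; mL=15/29, mR=189/29; mL+mR=204/29 → advance +1; mR−mL=6 → turn +1·90°
n=5: pose=(-1,-1,W); sL=60/37, sR=60/61; mL=30/37, mR=4050/2257; mL+mR=5880/2257 → advance +1; mR−mL=60/61 → turn +1·90°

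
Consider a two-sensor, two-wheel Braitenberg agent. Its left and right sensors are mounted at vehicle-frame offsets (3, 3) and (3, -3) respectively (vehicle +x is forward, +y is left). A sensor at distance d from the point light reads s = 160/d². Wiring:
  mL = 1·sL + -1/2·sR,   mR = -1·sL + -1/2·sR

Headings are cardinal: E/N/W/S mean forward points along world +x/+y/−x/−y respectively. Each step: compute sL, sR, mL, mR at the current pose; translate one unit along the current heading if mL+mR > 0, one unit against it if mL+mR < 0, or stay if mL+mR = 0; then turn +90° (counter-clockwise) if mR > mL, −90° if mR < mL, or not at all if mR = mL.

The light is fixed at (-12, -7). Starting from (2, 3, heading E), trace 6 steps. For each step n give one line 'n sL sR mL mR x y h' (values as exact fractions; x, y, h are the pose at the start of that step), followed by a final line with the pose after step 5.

n=0: pose=(2,3,E); sL=80/229, sR=80/169; mL=4360/38701, mR=-22680/38701; mL+mR=-80/169 → advance -1; mR−mL=-160/229 → turn -1·90°
n=1: pose=(1,3,S); sL=32/61, sR=160/149; mL=-112/9089, mR=-9648/9089; mL+mR=-160/149 → advance -1; mR−mL=-64/61 → turn -1·90°
n=2: pose=(1,4,W); sL=40/41, sR=20/37; mL=1070/1517, mR=-1890/1517; mL+mR=-20/37 → advance -1; mR−mL=-80/41 → turn -1·90°
n=3: pose=(2,4,N); sL=160/317, sR=32/97; mL=10448/30749, mR=-20592/30749; mL+mR=-32/97 → advance -1; mR−mL=-320/317 → turn -1·90°
n=4: pose=(2,3,E); sL=80/229, sR=80/169; mL=4360/38701, mR=-22680/38701; mL+mR=-80/169 → advance -1; mR−mL=-160/229 → turn -1·90°
n=5: pose=(1,3,S); sL=32/61, sR=160/149; mL=-112/9089, mR=-9648/9089; mL+mR=-160/149 → advance -1; mR−mL=-64/61 → turn -1·90°

0 80/229 80/169 4360/38701 -22680/38701 2 3 E
1 32/61 160/149 -112/9089 -9648/9089 1 3 S
2 40/41 20/37 1070/1517 -1890/1517 1 4 W
3 160/317 32/97 10448/30749 -20592/30749 2 4 N
4 80/229 80/169 4360/38701 -22680/38701 2 3 E
5 32/61 160/149 -112/9089 -9648/9089 1 3 S
final 1 4 W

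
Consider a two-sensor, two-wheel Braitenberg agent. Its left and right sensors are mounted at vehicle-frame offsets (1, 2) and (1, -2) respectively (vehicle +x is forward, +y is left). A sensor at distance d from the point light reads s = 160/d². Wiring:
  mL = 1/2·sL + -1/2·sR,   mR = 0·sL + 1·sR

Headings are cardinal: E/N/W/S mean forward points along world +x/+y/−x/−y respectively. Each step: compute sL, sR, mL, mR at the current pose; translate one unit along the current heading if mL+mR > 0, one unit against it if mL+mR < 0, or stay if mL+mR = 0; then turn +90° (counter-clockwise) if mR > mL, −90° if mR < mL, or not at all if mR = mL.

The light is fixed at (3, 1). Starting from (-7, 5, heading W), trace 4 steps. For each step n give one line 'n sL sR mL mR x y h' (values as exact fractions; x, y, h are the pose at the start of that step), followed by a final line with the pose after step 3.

n=0: pose=(-7,5,W); sL=32/25, sR=160/157; mL=512/3925, mR=160/157; mL+mR=4512/3925 → advance +1; mR−mL=3488/3925 → turn +1·90°
n=1: pose=(-8,5,S); sL=16/9, sR=80/89; mL=352/801, mR=80/89; mL+mR=1072/801 → advance +1; mR−mL=368/801 → turn +1·90°
n=2: pose=(-8,4,E); sL=32/25, sR=160/101; mL=-384/2525, mR=160/101; mL+mR=3616/2525 → advance +1; mR−mL=4384/2525 → turn +1·90°
n=3: pose=(-7,4,N); sL=1, sR=2; mL=-1/2, mR=2; mL+mR=3/2 → advance +1; mR−mL=5/2 → turn +1·90°

0 32/25 160/157 512/3925 160/157 -7 5 W
1 16/9 80/89 352/801 80/89 -8 5 S
2 32/25 160/101 -384/2525 160/101 -8 4 E
3 1 2 -1/2 2 -7 4 N
final -7 5 W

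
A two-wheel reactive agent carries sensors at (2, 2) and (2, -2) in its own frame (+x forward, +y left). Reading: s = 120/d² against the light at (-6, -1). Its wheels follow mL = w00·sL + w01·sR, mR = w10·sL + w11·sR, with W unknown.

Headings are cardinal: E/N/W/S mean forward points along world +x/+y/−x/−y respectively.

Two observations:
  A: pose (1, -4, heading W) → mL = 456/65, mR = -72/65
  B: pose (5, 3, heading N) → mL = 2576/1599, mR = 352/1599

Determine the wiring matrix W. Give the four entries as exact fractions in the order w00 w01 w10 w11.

obs A: pose=(1,-4,W) → sL=12/5, sR=60/13, mL=456/65, mR=-72/65
obs B: pose=(5,3,N) → sL=40/39, sR=24/41, mL=2576/1599, mR=352/1599
sensor matrix S = [[12/5, 60/13], [40/39, 24/41]]; det S = -115328/34645
solve [mL_A; mL_B] = S·[w00; w01] and [mR_A; mR_B] = S·[w10; w11]:
  w00 = 1, w01 = 1, w10 = 1/2, w11 = -1/2

1 1 1/2 -1/2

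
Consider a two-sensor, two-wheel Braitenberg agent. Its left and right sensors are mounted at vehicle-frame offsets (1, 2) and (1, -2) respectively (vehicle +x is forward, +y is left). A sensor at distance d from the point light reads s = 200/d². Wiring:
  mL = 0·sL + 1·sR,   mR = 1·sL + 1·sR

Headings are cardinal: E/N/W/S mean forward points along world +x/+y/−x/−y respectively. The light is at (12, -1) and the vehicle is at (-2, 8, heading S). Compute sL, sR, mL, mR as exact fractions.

25/26 5/8 5/8 165/104

left sensor world pos  = (0, 7); dL² = 208
right sensor world pos = (-4, 7); dR² = 320
sL = 200/208 = 25/26
sR = 200/320 = 5/8
mL = 0·sL + 1·sR = 5/8
mR = 1·sL + 1·sR = 165/104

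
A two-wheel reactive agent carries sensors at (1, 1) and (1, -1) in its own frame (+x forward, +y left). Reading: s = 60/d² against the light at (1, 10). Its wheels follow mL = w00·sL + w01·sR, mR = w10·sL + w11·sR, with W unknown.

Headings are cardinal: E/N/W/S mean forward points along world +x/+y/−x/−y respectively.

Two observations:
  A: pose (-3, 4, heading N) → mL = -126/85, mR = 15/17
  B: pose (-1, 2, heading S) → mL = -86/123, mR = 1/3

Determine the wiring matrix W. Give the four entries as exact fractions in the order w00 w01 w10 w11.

obs A: pose=(-3,4,N) → sL=6/5, sR=30/17, mL=-126/85, mR=15/17
obs B: pose=(-1,2,S) → sL=30/41, sR=2/3, mL=-86/123, mR=1/3
sensor matrix S = [[6/5, 30/17], [30/41, 2/3]]; det S = -1712/3485
solve [mL_A; mL_B] = S·[w00; w01] and [mR_A; mR_B] = S·[w10; w11]:
  w00 = -1/2, w01 = -1/2, w10 = 0, w11 = 1/2

-1/2 -1/2 0 1/2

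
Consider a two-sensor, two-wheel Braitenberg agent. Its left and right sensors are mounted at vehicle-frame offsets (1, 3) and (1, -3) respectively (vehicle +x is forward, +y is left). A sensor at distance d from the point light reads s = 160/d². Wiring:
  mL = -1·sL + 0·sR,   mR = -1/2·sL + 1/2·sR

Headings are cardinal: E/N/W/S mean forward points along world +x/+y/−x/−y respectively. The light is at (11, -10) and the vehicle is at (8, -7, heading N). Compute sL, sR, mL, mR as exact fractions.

40/13 10 -40/13 45/13

left sensor world pos  = (5, -6); dL² = 52
right sensor world pos = (11, -6); dR² = 16
sL = 160/52 = 40/13
sR = 160/16 = 10
mL = -1·sL + 0·sR = -40/13
mR = -1/2·sL + 1/2·sR = 45/13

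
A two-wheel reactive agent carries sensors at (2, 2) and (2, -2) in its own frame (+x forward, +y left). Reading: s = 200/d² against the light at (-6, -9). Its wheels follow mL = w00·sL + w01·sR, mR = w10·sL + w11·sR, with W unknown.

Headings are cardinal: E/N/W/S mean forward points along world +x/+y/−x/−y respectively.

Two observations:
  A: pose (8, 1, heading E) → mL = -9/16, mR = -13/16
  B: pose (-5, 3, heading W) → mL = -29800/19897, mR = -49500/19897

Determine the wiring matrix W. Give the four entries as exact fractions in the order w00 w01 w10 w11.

-1/2 -1/2 -1 -1/2

obs A: pose=(8,1,E) → sL=1/2, sR=5/8, mL=-9/16, mR=-13/16
obs B: pose=(-5,3,W) → sL=200/101, sR=200/197, mL=-29800/19897, mR=-49500/19897
sensor matrix S = [[1/2, 5/8], [200/101, 200/197]]; det S = -14525/19897
solve [mL_A; mL_B] = S·[w00; w01] and [mR_A; mR_B] = S·[w10; w11]:
  w00 = -1/2, w01 = -1/2, w10 = -1, w11 = -1/2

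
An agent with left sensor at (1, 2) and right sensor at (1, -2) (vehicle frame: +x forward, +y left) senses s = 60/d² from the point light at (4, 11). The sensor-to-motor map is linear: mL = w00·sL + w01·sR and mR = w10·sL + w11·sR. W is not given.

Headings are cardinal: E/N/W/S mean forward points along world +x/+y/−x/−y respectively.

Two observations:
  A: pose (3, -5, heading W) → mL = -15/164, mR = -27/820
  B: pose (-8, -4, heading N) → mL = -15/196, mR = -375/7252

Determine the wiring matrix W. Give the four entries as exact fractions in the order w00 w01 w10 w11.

obs A: pose=(3,-5,W) → sL=15/82, sR=3/10, mL=-15/164, mR=-27/820
obs B: pose=(-8,-4,N) → sL=15/98, sR=15/74, mL=-15/196, mR=-375/7252
sensor matrix S = [[15/82, 3/10], [15/98, 15/74]]; det S = -657/74333
solve [mL_A; mL_B] = S·[w00; w01] and [mR_A; mR_B] = S·[w10; w11]:
  w00 = -1/2, w01 = 0, w10 = -1, w11 = 1/2

-1/2 0 -1 1/2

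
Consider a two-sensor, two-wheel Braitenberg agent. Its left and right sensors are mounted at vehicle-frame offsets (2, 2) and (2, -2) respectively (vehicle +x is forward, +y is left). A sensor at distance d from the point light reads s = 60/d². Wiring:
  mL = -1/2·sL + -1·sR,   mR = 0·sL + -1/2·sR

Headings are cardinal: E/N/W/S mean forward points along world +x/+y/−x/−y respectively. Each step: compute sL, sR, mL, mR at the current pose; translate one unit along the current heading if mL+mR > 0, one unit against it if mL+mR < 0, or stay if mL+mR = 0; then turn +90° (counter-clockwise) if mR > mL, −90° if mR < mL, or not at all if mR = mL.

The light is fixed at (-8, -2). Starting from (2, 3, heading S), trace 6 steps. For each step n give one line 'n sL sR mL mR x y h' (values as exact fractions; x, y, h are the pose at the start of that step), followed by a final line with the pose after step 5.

0 20/51 60/73 -3790/3723 -30/73 2 3 S
1 15/52 3/8 -27/52 -3/16 2 4 E
2 60/113 12/37 -2466/4181 -6/37 1 4 N
3 30/29 30/49 -1605/1421 -15/49 1 3 W
4 20/51 60/73 -3790/3723 -30/73 2 3 S
5 15/52 3/8 -27/52 -3/16 2 4 E
final 1 4 N

n=0: pose=(2,3,S); sL=20/51, sR=60/73; mL=-3790/3723, mR=-30/73; mL+mR=-5320/3723 → advance -1; mR−mL=2260/3723 → turn +1·90°
n=1: pose=(2,4,E); sL=15/52, sR=3/8; mL=-27/52, mR=-3/16; mL+mR=-147/208 → advance -1; mR−mL=69/208 → turn +1·90°
n=2: pose=(1,4,N); sL=60/113, sR=12/37; mL=-2466/4181, mR=-6/37; mL+mR=-3144/4181 → advance -1; mR−mL=1788/4181 → turn +1·90°
n=3: pose=(1,3,W); sL=30/29, sR=30/49; mL=-1605/1421, mR=-15/49; mL+mR=-2040/1421 → advance -1; mR−mL=1170/1421 → turn +1·90°
n=4: pose=(2,3,S); sL=20/51, sR=60/73; mL=-3790/3723, mR=-30/73; mL+mR=-5320/3723 → advance -1; mR−mL=2260/3723 → turn +1·90°
n=5: pose=(2,4,E); sL=15/52, sR=3/8; mL=-27/52, mR=-3/16; mL+mR=-147/208 → advance -1; mR−mL=69/208 → turn +1·90°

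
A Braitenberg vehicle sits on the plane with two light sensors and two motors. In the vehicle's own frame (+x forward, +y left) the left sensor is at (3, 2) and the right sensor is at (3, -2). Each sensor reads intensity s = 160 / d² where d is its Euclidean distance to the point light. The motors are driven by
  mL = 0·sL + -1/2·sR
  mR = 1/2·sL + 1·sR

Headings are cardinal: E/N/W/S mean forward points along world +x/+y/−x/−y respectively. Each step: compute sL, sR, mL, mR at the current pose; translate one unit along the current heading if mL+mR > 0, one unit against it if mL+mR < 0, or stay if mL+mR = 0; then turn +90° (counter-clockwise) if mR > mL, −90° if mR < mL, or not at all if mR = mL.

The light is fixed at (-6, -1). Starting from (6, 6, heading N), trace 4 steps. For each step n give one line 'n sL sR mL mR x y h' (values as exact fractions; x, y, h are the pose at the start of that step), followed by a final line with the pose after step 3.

0 4/5 20/37 -10/37 174/185 6 6 N
1 160/117 160/181 -80/181 33200/21177 6 7 W
2 80/97 80/53 -40/53 9880/5141 5 7 S
3 160/277 160/221 -80/221 62000/61217 5 6 E
final 6 6 N

n=0: pose=(6,6,N); sL=4/5, sR=20/37; mL=-10/37, mR=174/185; mL+mR=124/185 → advance +1; mR−mL=224/185 → turn +1·90°
n=1: pose=(6,7,W); sL=160/117, sR=160/181; mL=-80/181, mR=33200/21177; mL+mR=23840/21177 → advance +1; mR−mL=42560/21177 → turn +1·90°
n=2: pose=(5,7,S); sL=80/97, sR=80/53; mL=-40/53, mR=9880/5141; mL+mR=6000/5141 → advance +1; mR−mL=13760/5141 → turn +1·90°
n=3: pose=(5,6,E); sL=160/277, sR=160/221; mL=-80/221, mR=62000/61217; mL+mR=39840/61217 → advance +1; mR−mL=84160/61217 → turn +1·90°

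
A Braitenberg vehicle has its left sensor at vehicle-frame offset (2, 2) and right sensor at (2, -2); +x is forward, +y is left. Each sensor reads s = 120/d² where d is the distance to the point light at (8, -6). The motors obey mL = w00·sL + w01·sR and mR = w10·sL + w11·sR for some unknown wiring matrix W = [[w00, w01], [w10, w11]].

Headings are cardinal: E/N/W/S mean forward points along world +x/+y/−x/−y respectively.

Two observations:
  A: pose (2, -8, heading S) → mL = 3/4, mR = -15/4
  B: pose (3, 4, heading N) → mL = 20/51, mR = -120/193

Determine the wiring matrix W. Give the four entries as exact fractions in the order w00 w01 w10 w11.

obs A: pose=(2,-8,S) → sL=15/4, sR=3/2, mL=3/4, mR=-15/4
obs B: pose=(3,4,N) → sL=120/193, sR=40/51, mL=20/51, mR=-120/193
sensor matrix S = [[15/4, 3/2], [120/193, 40/51]]; det S = 6590/3281
solve [mL_A; mL_B] = S·[w00; w01] and [mR_A; mR_B] = S·[w10; w11]:
  w00 = 0, w01 = 1/2, w10 = -1, w11 = 0

0 1/2 -1 0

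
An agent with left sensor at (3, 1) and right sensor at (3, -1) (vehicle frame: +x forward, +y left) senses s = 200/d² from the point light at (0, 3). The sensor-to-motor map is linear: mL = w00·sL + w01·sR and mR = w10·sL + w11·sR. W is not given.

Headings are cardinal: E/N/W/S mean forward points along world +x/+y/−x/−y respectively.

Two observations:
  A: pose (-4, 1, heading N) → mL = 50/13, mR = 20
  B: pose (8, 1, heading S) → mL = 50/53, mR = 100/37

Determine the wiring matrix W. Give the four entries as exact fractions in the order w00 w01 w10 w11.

obs A: pose=(-4,1,N) → sL=100/13, sR=20, mL=50/13, mR=20
obs B: pose=(8,1,S) → sL=100/53, sR=100/37, mL=50/53, mR=100/37
sensor matrix S = [[100/13, 20], [100/53, 100/37]]; det S = -432000/25493
solve [mL_A; mL_B] = S·[w00; w01] and [mR_A; mR_B] = S·[w10; w11]:
  w00 = 1/2, w01 = 0, w10 = 0, w11 = 1

1/2 0 0 1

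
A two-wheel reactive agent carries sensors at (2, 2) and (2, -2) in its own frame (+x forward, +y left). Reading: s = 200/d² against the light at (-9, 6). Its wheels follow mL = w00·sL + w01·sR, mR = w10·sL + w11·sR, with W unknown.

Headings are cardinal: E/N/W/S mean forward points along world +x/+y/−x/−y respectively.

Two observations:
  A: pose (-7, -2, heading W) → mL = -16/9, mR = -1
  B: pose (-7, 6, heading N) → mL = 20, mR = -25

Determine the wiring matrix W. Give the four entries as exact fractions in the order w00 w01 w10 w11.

1/2 -1/2 -1/2 0

obs A: pose=(-7,-2,W) → sL=2, sR=50/9, mL=-16/9, mR=-1
obs B: pose=(-7,6,N) → sL=50, sR=10, mL=20, mR=-25
sensor matrix S = [[2, 50/9], [50, 10]]; det S = -2320/9
solve [mL_A; mL_B] = S·[w00; w01] and [mR_A; mR_B] = S·[w10; w11]:
  w00 = 1/2, w01 = -1/2, w10 = -1/2, w11 = 0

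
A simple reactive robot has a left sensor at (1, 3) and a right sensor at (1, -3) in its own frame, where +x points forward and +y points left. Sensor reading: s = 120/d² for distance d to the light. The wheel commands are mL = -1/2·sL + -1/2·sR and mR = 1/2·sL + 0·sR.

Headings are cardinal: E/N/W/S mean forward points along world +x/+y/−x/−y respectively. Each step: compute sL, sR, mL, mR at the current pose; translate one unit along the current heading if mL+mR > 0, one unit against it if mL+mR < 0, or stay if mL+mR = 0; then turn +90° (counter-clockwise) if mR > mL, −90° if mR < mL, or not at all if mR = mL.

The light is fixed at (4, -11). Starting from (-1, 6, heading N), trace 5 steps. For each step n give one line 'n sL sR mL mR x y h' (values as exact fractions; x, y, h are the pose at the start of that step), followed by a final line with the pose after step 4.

n=0: pose=(-1,6,N); sL=30/97, sR=15/41; mL=-2685/7954, mR=15/97; mL+mR=-15/82 → advance -1; mR−mL=3915/7954 → turn +1·90°
n=1: pose=(-1,5,W); sL=24/41, sR=120/397; mL=-7224/16277, mR=12/41; mL+mR=-60/397 → advance -1; mR−mL=11988/16277 → turn +1·90°
n=2: pose=(0,5,S); sL=60/113, sR=60/137; mL=-7500/15481, mR=30/113; mL+mR=-30/137 → advance -1; mR−mL=11610/15481 → turn +1·90°
n=3: pose=(0,6,E); sL=120/409, sR=24/41; mL=-7368/16769, mR=60/409; mL+mR=-12/41 → advance -1; mR−mL=9828/16769 → turn +1·90°
n=4: pose=(-1,6,N); sL=30/97, sR=15/41; mL=-2685/7954, mR=15/97; mL+mR=-15/82 → advance -1; mR−mL=3915/7954 → turn +1·90°

0 30/97 15/41 -2685/7954 15/97 -1 6 N
1 24/41 120/397 -7224/16277 12/41 -1 5 W
2 60/113 60/137 -7500/15481 30/113 0 5 S
3 120/409 24/41 -7368/16769 60/409 0 6 E
4 30/97 15/41 -2685/7954 15/97 -1 6 N
final -1 5 W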